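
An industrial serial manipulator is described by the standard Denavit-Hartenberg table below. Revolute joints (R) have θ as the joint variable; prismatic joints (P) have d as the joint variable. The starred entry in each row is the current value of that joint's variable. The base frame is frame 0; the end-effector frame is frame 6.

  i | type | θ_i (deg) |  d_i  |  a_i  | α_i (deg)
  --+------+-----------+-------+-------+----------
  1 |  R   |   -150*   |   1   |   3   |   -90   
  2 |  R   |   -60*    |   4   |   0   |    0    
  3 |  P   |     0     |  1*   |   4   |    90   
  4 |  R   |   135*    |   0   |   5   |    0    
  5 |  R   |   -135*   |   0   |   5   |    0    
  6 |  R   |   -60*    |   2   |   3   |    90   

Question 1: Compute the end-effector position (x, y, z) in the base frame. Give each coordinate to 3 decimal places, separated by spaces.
after link 1: o_1 = (-2.5981, -1.5000, 1.0000)
after link 2: o_2 = (-0.5981, -4.9641, 1.0000)
after link 3: o_3 = (-1.8301, -6.8301, 4.4641)
after link 4: o_4 = (1.4686, -9.0081, 1.4022)
after link 5: o_5 = (-0.6965, -10.2581, 5.7324)
after link 6: o_6 = (-1.1450, -7.5171, 8.0314)

-1.145 -7.517 8.031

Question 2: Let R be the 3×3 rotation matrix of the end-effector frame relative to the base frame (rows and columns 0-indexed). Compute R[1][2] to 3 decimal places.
End-effector z-axis (col 2 of R) = (0.1250,0.6495,-0.7500)
R[1][2] = 0.6495

0.650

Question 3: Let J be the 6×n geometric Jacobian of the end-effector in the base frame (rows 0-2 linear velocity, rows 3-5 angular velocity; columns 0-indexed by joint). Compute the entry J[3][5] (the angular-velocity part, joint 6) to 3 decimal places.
0.750

axis z_5 = (0.7500,0.4330,0.5000); lever o_n−o_5 = (-0.4486,2.7410,2.2990)
cross product → J_v[:, 5] = (-0.3750,-1.9486,2.2500)
J_ω[:, 5] = z_5
entry J[3][5] = 0.7500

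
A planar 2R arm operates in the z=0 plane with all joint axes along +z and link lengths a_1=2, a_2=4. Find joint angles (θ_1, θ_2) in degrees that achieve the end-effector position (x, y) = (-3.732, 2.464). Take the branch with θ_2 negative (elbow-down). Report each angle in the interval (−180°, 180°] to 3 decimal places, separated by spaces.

cos θ_2 = (19.9991−2²−4²)/(2·2·4) = -0.0001; θ_2 = -90.0032° (elbow-down)
β = atan2(2.4640,-3.7320) = 146.5658°; ψ = atan2(-4.0000,1.9998) = -63.4375°
θ_1 = β − ψ = 210.0032°

-149.997 -90.003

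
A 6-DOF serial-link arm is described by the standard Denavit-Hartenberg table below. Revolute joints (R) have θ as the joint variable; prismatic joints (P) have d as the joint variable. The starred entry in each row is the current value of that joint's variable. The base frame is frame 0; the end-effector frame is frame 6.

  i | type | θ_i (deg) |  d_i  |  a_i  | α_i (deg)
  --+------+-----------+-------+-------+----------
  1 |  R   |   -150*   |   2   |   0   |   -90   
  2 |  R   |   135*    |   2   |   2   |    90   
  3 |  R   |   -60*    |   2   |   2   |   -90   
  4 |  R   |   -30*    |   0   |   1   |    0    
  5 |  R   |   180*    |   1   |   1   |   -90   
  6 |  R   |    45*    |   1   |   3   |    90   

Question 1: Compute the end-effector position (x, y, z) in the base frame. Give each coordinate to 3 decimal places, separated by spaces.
0.287 -1.833 0.115

after link 1: o_1 = (0.0000, 0.0000, 2.0000)
after link 2: o_2 = (2.2247, -1.0249, 0.5858)
after link 3: o_3 = (0.7463, 0.1215, -1.5355)
after link 4: o_4 = (0.3303, 0.7473, -2.1953)
after link 5: o_5 = (1.5267, -0.0053, -2.1479)
after link 6: o_6 = (0.2869, -1.8335, 0.1151)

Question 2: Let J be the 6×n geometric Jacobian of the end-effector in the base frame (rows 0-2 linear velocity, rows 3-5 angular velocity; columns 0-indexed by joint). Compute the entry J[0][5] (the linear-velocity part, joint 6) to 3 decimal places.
-2.538

axis z_5 = (-0.4669,-0.7696,-0.4356); lever o_n−o_5 = (-1.2397,-1.8281,2.2630)
cross product → J_v[:, 5] = (-2.5378,1.5966,-0.1005)
J_ω[:, 5] = z_5
entry J[0][5] = -2.5378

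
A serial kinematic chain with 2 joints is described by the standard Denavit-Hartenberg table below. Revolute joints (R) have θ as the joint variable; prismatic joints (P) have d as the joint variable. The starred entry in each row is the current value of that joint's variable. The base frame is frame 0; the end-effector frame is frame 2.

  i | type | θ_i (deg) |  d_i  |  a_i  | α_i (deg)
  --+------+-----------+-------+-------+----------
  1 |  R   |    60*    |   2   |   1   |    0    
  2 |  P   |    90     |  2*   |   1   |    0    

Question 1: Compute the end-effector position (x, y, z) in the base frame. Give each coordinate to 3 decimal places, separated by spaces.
-0.366 1.366 4.000

after link 1: o_1 = (0.5000, 0.8660, 2.0000)
after link 2: o_2 = (-0.3660, 1.3660, 4.0000)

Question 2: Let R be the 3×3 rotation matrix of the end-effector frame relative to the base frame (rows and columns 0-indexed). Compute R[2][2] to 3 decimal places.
End-effector z-axis (col 2 of R) = (0.0000,0.0000,1.0000)
R[2][2] = 1.0000

1.000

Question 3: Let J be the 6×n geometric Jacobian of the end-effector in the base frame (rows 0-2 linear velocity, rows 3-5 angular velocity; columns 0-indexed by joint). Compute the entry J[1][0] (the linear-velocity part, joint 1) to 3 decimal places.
axis z_0 = ẑ; lever o_n−o_0 = (-0.3660,1.3660,4.0000)
cross product → J_v[:, 0] = (-1.3660,-0.3660,0.0000)
J_ω[:, 0] = z_0
entry J[1][0] = -0.3660

-0.366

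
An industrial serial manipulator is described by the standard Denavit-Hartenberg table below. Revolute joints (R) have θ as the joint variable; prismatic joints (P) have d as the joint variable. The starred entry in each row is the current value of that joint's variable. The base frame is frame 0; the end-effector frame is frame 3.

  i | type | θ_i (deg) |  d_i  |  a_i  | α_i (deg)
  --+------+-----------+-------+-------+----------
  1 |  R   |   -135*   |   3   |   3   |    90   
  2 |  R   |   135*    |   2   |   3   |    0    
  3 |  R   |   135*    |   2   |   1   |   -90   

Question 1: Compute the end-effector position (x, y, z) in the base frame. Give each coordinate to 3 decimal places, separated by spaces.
after link 1: o_1 = (-2.1213, -2.1213, 3.0000)
after link 2: o_2 = (-2.0355, 0.7929, 5.1213)
after link 3: o_3 = (-3.4497, 2.2071, 4.1213)

-3.450 2.207 4.121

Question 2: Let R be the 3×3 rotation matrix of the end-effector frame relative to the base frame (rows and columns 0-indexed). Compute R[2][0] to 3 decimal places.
End-effector x-axis (col 0 of R) = (0.0000,0.0000,-1.0000)
R[2][0] = -1.0000

-1.000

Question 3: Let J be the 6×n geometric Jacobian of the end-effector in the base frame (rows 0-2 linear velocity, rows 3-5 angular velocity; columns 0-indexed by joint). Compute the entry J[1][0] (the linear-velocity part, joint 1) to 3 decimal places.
-3.450

axis z_0 = ẑ; lever o_n−o_0 = (-3.4497,2.2071,4.1213)
cross product → J_v[:, 0] = (-2.2071,-3.4497,0.0000)
J_ω[:, 0] = z_0
entry J[1][0] = -3.4497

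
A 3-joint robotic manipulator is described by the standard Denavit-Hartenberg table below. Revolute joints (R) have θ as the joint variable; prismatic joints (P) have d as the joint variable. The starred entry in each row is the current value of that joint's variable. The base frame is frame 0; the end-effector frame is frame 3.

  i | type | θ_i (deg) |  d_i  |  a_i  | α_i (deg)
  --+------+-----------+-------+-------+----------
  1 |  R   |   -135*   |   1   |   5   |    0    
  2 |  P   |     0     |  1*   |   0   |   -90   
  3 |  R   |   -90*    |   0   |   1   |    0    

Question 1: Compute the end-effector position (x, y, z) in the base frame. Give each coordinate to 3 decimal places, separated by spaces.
-3.536 -3.536 3.000

after link 1: o_1 = (-3.5355, -3.5355, 1.0000)
after link 2: o_2 = (-3.5355, -3.5355, 2.0000)
after link 3: o_3 = (-3.5355, -3.5355, 3.0000)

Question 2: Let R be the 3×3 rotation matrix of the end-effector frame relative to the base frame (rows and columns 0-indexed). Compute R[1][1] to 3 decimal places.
End-effector y-axis (col 1 of R) = (-0.7071,-0.7071,-0.0000)
R[1][1] = -0.7071

-0.707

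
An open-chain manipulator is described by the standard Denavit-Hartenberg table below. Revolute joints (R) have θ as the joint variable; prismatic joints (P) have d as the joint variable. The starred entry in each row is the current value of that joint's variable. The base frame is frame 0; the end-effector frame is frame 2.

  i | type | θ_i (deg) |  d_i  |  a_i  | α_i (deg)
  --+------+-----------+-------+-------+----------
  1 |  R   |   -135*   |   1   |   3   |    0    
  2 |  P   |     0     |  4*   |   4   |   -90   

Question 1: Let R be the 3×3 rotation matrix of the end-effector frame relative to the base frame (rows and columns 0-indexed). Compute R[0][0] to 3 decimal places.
-0.707

End-effector x-axis (col 0 of R) = (-0.7071,-0.7071,0.0000)
R[0][0] = -0.7071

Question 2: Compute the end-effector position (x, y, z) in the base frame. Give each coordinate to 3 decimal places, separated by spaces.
-4.950 -4.950 5.000

after link 1: o_1 = (-2.1213, -2.1213, 1.0000)
after link 2: o_2 = (-4.9497, -4.9497, 5.0000)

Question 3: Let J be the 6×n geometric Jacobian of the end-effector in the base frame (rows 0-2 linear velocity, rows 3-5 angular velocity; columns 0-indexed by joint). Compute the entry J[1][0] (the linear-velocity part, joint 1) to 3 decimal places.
-4.950

axis z_0 = ẑ; lever o_n−o_0 = (-4.9497,-4.9497,5.0000)
cross product → J_v[:, 0] = (4.9497,-4.9497,0.0000)
J_ω[:, 0] = z_0
entry J[1][0] = -4.9497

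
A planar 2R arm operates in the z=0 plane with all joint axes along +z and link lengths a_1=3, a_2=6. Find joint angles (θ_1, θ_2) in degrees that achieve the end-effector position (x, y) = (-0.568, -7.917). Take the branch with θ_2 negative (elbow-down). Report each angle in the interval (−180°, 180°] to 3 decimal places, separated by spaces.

cos θ_2 = (63.0015−3²−6²)/(2·3·6) = 0.5000; θ_2 = -59.9972° (elbow-down)
β = atan2(-7.9170,-0.5680) = -94.1036°; ψ = atan2(-5.1960,6.0003) = -40.8914°
θ_1 = β − ψ = -53.2122°

-53.212 -59.997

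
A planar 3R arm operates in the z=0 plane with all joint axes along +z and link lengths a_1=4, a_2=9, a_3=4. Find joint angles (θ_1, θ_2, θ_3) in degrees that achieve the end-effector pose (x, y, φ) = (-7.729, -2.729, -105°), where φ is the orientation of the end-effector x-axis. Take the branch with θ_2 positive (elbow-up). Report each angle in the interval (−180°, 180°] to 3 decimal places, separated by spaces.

wrist centre = target − a_3·(cos φ, sin φ) = (-6.6937, 1.1347)
cos θ_2 = (46.0935−4²−9²)/(2·4·9) = -0.7070; θ_2 = 134.9942° (elbow-up)
β = atan2(1.1347,-6.6937) = 170.3788°; ψ = atan2(6.3646,-2.3633) = 110.3710°
θ_1 = β − ψ = 60.0078°
θ_3 = φ − θ_1 − θ_2 = 59.9980° (wrapped to (-180°,180°])

60.008 134.994 59.998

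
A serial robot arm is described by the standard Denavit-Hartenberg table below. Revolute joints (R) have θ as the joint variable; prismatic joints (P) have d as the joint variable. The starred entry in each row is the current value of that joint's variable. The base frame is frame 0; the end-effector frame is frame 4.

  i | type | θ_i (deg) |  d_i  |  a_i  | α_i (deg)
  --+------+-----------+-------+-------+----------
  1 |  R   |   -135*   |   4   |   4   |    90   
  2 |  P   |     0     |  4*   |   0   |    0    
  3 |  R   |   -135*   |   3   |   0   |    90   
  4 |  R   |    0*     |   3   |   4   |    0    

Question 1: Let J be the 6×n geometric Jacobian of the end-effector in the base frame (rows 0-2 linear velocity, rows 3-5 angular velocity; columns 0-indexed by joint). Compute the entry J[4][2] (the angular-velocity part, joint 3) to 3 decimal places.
0.707

axis z_2 = (-0.7071,0.7071,0.0000); lever o_n−o_2 = (1.3787,5.6213,-0.7071)
cross product → J_v[:, 2] = (-0.5000,-0.5000,-4.9497)
J_ω[:, 2] = z_2
entry J[4][2] = 0.7071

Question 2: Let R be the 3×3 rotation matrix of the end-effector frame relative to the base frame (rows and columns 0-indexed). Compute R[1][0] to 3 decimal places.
0.500

End-effector x-axis (col 0 of R) = (0.5000,0.5000,-0.7071)
R[1][0] = 0.5000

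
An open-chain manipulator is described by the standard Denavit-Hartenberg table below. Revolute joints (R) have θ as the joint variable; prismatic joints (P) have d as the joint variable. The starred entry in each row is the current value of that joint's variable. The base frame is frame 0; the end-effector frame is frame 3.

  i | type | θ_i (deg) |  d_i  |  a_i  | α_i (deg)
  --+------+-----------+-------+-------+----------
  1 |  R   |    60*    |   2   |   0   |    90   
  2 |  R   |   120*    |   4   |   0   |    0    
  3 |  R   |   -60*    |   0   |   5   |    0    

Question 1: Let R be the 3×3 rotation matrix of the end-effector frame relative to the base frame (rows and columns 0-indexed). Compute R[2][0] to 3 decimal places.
0.866

End-effector x-axis (col 0 of R) = (0.2500,0.4330,0.8660)
R[2][0] = 0.8660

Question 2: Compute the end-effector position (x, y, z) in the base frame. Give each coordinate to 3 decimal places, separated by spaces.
4.714 0.165 6.330

after link 1: o_1 = (0.0000, 0.0000, 2.0000)
after link 2: o_2 = (3.4641, -2.0000, 2.0000)
after link 3: o_3 = (4.7141, 0.1651, 6.3301)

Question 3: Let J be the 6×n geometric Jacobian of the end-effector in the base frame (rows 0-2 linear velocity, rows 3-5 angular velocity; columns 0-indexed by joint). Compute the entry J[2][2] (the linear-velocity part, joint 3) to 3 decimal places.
axis z_2 = (0.8660,-0.5000,0.0000); lever o_n−o_2 = (1.2500,2.1651,4.3301)
cross product → J_v[:, 2] = (-2.1651,-3.7500,2.5000)
J_ω[:, 2] = z_2
entry J[2][2] = 2.5000

2.500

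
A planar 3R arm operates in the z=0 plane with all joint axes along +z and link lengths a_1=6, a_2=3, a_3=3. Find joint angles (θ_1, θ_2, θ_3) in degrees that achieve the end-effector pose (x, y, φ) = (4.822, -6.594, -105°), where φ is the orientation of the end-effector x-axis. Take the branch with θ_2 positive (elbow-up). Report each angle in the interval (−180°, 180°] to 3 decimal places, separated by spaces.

-59.997 89.992 -134.995

wrist centre = target − a_3·(cos φ, sin φ) = (5.5985, -3.6962)
cos θ_2 = (45.0048−6²−3²)/(2·6·3) = 0.0001; θ_2 = 89.9924° (elbow-up)
β = atan2(-3.6962,5.5985) = -33.4337°; ψ = atan2(3.0000,6.0004) = 26.5635°
θ_1 = β − ψ = -59.9972°
θ_3 = φ − θ_1 − θ_2 = -134.9952° (wrapped to (-180°,180°])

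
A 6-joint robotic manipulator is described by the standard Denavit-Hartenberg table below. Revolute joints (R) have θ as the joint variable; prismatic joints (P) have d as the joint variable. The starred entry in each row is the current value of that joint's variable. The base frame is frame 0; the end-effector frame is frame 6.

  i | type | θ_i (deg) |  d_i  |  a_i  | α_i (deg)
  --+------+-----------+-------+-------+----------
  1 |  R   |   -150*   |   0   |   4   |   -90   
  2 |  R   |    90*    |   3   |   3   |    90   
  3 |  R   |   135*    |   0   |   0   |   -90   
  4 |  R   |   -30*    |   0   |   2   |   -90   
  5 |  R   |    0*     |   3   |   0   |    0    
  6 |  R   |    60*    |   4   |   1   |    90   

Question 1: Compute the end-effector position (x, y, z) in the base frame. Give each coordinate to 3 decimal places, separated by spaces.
4.512 -6.191 0.393

after link 1: o_1 = (-3.4641, -2.0000, 0.0000)
after link 2: o_2 = (-1.9641, -4.5981, -3.0000)
after link 3: o_3 = (-1.9641, -4.5981, -3.0000)
after link 4: o_4 = (-2.2178, -6.1587, -1.7753)
after link 5: o_5 = (0.5626, -5.7783, -0.7146)
after link 6: o_6 = (4.5125, -6.1914, 0.3934)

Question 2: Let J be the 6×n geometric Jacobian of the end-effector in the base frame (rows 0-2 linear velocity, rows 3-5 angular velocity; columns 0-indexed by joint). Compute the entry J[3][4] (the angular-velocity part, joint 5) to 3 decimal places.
axis z_4 = (0.9268,0.1268,0.3536); lever o_n−o_4 = (6.7302,-0.0327,2.1687)
cross product → J_v[:, 4] = (0.2866,0.3696,-0.8839)
J_ω[:, 4] = z_4
entry J[3][4] = 0.9268

0.927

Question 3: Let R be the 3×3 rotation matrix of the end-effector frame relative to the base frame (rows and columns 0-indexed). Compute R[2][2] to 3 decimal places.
0.884

End-effector z-axis (col 2 of R) = (-0.2866,-0.3696,0.8839)
R[2][2] = 0.8839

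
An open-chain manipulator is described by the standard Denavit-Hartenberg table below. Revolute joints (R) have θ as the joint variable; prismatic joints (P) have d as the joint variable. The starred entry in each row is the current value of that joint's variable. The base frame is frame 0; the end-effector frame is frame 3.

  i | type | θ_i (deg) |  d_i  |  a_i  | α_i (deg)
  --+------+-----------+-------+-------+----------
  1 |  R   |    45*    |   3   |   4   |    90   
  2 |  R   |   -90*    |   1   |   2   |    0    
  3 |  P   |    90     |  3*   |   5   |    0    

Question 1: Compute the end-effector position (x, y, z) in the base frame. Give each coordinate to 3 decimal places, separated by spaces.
after link 1: o_1 = (2.8284, 2.8284, 3.0000)
after link 2: o_2 = (3.5355, 2.1213, 1.0000)
after link 3: o_3 = (9.1924, 3.5355, 1.0000)

9.192 3.536 1.000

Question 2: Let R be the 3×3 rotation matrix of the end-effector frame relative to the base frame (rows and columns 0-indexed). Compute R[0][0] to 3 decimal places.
End-effector x-axis (col 0 of R) = (0.7071,0.7071,0.0000)
R[0][0] = 0.7071

0.707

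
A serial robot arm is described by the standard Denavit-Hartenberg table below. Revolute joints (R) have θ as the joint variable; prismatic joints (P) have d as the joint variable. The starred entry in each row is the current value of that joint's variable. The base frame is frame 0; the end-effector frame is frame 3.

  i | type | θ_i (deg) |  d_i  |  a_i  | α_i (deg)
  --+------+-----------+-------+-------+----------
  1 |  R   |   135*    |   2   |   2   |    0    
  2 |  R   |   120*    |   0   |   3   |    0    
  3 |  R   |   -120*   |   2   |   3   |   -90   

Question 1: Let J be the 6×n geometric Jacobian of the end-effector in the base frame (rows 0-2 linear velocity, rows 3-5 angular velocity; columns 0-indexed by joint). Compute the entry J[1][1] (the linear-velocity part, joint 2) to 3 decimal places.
axis z_1 = (0.0000,0.0000,1.0000); lever o_n−o_1 = (-2.8978,-0.7765,2.0000)
cross product → J_v[:, 1] = (0.7765,-2.8978,0.0000)
J_ω[:, 1] = z_1
entry J[1][1] = -2.8978

-2.898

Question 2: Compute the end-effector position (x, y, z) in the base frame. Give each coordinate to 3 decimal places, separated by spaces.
after link 1: o_1 = (-1.4142, 1.4142, 2.0000)
after link 2: o_2 = (-2.1907, -1.4836, 2.0000)
after link 3: o_3 = (-4.3120, 0.6378, 4.0000)

-4.312 0.638 4.000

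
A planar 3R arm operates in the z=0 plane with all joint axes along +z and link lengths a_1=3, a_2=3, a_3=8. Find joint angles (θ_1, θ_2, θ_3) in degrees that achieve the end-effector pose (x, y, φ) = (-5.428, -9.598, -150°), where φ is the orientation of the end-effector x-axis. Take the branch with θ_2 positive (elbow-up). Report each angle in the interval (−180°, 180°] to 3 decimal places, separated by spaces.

-89.999 30.002 -90.003

wrist centre = target − a_3·(cos φ, sin φ) = (1.5002, -5.5980)
cos θ_2 = (33.5882−3²−3²)/(2·3·3) = 0.8660; θ_2 = 30.0016° (elbow-up)
β = atan2(-5.5980,1.5002) = -74.9979°; ψ = atan2(1.5001,5.5980) = 15.0008°
θ_1 = β − ψ = -89.9986°
θ_3 = φ − θ_1 − θ_2 = -90.0029° (wrapped to (-180°,180°])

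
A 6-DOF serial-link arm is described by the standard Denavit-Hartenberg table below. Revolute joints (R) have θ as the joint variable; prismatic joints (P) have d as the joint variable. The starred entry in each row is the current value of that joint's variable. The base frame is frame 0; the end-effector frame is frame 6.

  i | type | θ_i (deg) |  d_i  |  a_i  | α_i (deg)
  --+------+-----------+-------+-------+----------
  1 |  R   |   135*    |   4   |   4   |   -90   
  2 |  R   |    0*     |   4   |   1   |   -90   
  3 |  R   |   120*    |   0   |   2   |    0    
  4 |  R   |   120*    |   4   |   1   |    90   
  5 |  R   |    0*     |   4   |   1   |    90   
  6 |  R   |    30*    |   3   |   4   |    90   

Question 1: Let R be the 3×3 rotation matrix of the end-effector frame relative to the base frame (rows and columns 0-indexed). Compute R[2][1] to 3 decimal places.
End-effector y-axis (col 1 of R) = (0.0000,0.0000,1.0000)
R[2][1] = 1.0000

1.000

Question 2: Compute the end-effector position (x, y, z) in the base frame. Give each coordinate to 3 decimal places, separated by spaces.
after link 1: o_1 = (-2.8284, 2.8284, 4.0000)
after link 2: o_2 = (-6.3640, 0.7071, 4.0000)
after link 3: o_3 = (-4.4321, 1.2247, 4.0000)
after link 4: o_4 = (-4.6909, 0.2588, 0.0000)
after link 5: o_5 = (-1.0860, -1.7424, -0.0000)
after link 6: o_6 = (-0.0508, -5.6061, 3.0000)

-0.051 -5.606 3.000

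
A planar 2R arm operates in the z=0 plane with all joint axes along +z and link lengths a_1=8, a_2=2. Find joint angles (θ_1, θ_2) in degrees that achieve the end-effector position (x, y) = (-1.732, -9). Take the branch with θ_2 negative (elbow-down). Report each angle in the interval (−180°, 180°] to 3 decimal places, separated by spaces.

-90.000 -60.000

cos θ_2 = (83.9998−8²−2²)/(2·8·2) = 0.5000; θ_2 = -60.0004° (elbow-down)
β = atan2(-9.0000,-1.7320) = -100.8931°; ψ = atan2(-1.7321,9.0000) = -10.8934°
θ_1 = β − ψ = -89.9996°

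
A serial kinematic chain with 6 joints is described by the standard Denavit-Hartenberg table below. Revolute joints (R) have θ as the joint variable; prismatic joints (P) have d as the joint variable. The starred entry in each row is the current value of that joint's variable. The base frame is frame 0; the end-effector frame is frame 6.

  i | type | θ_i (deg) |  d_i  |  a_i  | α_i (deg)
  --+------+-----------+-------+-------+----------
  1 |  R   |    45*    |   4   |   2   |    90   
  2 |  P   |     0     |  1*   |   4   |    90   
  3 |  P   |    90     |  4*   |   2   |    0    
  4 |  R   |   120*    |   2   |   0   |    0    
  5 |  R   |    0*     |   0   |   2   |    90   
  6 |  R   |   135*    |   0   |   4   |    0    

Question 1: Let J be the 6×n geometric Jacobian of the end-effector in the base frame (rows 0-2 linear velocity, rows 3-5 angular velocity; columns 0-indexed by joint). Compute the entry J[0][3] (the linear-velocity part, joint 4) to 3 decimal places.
0.214

axis z_3 = (0.0000,-0.0000,-1.0000); lever o_n−o_3 = (0.8002,0.2144,-4.8284)
cross product → J_v[:, 3] = (0.2144,-0.8002,0.0000)
J_ω[:, 3] = z_3
entry J[0][3] = 0.2144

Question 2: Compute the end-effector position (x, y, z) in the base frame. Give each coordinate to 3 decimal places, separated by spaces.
after link 1: o_1 = (1.4142, 1.4142, 4.0000)
after link 2: o_2 = (4.9497, 3.5355, 4.0000)
after link 3: o_3 = (6.3640, 2.1213, 0.0000)
after link 4: o_4 = (6.3640, 2.1213, -2.0000)
after link 5: o_5 = (4.4321, 1.6037, -2.0000)
after link 6: o_6 = (7.1642, 2.3357, -4.8284)

7.164 2.336 -4.828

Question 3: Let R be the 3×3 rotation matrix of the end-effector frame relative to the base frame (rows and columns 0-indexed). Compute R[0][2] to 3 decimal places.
0.259

End-effector z-axis (col 2 of R) = (0.2588,-0.9659,0.0000)
R[0][2] = 0.2588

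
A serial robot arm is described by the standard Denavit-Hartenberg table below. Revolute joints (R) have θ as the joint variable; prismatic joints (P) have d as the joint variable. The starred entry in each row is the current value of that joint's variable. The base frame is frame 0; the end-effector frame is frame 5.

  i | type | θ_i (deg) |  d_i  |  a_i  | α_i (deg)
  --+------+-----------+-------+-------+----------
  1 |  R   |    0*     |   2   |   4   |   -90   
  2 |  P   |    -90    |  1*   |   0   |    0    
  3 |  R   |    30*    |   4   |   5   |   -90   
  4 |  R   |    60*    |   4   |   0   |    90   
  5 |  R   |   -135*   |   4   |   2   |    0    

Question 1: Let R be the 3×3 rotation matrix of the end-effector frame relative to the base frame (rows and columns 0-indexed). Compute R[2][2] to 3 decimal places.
0.750

End-effector z-axis (col 2 of R) = (0.4330,0.5000,0.7500)
R[2][2] = 0.7500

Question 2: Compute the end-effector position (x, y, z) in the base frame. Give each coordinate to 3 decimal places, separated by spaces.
10.118 8.225 7.425

after link 1: o_1 = (4.0000, 0.0000, 2.0000)
after link 2: o_2 = (4.0000, 1.0000, 2.0000)
after link 3: o_3 = (6.5000, 5.0000, 6.3301)
after link 4: o_4 = (9.9641, 5.0000, 4.3301)
after link 5: o_5 = (10.1179, 8.2247, 7.4249)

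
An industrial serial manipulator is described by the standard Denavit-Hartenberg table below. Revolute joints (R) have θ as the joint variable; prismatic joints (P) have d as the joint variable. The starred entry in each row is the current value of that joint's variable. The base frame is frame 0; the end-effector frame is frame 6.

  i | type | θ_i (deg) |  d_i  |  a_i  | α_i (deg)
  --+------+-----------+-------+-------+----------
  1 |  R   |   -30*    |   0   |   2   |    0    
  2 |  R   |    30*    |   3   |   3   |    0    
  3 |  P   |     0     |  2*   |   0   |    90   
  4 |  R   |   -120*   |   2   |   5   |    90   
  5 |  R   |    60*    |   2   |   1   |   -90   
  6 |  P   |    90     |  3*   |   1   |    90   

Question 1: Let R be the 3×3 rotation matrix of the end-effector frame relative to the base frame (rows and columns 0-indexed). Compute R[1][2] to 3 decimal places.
End-effector z-axis (col 2 of R) = (-0.2500,-0.8660,-0.4330)
R[1][2] = -0.8660

-0.866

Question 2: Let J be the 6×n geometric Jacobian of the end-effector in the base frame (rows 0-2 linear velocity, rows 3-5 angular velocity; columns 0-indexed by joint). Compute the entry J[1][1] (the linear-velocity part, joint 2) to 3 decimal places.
axis z_1 = (0.0000,0.0000,1.0000); lever o_n−o_1 = (0.6830,-4.3660,2.9869)
cross product → J_v[:, 1] = (4.3660,0.6830,-0.0000)
J_ω[:, 1] = z_1
entry J[1][1] = 0.6830

0.683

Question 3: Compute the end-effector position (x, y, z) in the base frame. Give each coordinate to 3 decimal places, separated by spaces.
2.415 -5.366 2.987

after link 1: o_1 = (1.7321, -1.0000, 0.0000)
after link 2: o_2 = (4.7321, -1.0000, 3.0000)
after link 3: o_3 = (4.7321, -1.0000, 5.0000)
after link 4: o_4 = (2.2321, -3.0000, 0.6699)
after link 5: o_5 = (0.2500, -3.8660, 1.2369)
after link 6: o_6 = (2.4151, -5.3660, 2.9869)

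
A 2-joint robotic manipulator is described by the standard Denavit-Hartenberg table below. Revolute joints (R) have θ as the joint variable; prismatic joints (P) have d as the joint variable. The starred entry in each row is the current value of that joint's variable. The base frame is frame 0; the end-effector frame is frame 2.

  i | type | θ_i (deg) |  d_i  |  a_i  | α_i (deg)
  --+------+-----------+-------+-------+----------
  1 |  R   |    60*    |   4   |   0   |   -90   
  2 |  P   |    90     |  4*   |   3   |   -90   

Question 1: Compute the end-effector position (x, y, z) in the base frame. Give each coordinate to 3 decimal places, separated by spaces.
-3.464 2.000 1.000

after link 1: o_1 = (0.0000, 0.0000, 4.0000)
after link 2: o_2 = (-3.4641, 2.0000, 1.0000)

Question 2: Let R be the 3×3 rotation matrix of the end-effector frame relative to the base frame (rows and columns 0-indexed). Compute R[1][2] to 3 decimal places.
End-effector z-axis (col 2 of R) = (-0.5000,-0.8660,-0.0000)
R[1][2] = -0.8660

-0.866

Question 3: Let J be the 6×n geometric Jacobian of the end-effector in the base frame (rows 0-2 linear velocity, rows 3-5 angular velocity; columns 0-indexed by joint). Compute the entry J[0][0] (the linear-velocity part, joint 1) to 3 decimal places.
-2.000

axis z_0 = ẑ; lever o_n−o_0 = (-3.4641,2.0000,1.0000)
cross product → J_v[:, 0] = (-2.0000,-3.4641,0.0000)
J_ω[:, 0] = z_0
entry J[0][0] = -2.0000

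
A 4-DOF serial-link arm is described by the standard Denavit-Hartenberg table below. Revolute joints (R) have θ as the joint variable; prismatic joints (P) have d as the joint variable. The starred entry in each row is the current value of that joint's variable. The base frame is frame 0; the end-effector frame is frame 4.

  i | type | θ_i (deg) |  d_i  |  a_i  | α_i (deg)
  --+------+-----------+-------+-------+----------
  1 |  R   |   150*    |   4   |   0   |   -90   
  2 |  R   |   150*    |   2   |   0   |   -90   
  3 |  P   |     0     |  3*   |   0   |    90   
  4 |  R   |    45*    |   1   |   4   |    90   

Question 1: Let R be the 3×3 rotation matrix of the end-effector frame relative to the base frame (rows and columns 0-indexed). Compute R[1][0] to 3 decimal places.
End-effector x-axis (col 0 of R) = (0.8365,-0.4830,0.2588)
R[1][0] = -0.4830

-0.483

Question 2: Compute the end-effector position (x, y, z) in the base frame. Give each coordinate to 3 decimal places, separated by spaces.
after link 1: o_1 = (0.0000, 0.0000, 4.0000)
after link 2: o_2 = (-1.0000, -1.7321, 4.0000)
after link 3: o_3 = (0.2990, -2.4821, 6.5981)
after link 4: o_4 = (3.1451, -5.2799, 7.6334)

3.145 -5.280 7.633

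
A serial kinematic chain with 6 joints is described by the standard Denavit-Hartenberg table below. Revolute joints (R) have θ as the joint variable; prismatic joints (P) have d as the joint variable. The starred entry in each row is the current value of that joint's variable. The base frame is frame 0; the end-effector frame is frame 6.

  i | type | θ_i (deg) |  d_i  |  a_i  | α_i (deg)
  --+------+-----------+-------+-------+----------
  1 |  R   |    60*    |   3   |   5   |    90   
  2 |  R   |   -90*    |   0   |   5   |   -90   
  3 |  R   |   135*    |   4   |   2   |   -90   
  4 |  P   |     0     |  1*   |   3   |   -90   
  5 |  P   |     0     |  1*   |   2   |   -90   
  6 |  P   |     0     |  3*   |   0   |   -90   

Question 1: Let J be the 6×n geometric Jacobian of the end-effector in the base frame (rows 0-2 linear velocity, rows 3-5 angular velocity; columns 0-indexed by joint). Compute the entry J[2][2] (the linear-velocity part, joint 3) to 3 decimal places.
axis z_2 = (0.5000,0.8660,0.0000); lever o_n−o_2 = (-4.0114,5.7801,3.5355)
cross product → J_v[:, 2] = (3.0619,-1.7678,6.3640)
J_ω[:, 2] = z_2
entry J[2][2] = 6.3640

6.364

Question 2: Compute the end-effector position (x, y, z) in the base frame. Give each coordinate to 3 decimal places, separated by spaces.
after link 1: o_1 = (2.5000, 4.3301, 3.0000)
after link 2: o_2 = (2.5000, 4.3301, -2.0000)
after link 3: o_3 = (3.2753, 8.5013, -0.5858)
after link 4: o_4 = (2.0505, 9.2084, 2.2426)
after link 5: o_5 = (0.3258, 9.0495, 3.6569)
after link 6: o_6 = (-1.5114, 10.1102, 1.5355)

-1.511 10.110 1.536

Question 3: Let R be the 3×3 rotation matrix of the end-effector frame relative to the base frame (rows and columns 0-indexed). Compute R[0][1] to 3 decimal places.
0.612

End-effector y-axis (col 1 of R) = (0.6124,-0.3536,0.7071)
R[0][1] = 0.6124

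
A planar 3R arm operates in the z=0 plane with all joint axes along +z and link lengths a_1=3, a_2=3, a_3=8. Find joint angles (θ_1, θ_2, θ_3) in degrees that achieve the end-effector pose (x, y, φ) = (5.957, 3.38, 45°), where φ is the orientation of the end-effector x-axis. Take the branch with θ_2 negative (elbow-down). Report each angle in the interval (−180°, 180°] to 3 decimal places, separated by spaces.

wrist centre = target − a_3·(cos φ, sin φ) = (0.3001, -2.2769)
cos θ_2 = (5.2742−3²−3²)/(2·3·3) = -0.7070; θ_2 = -134.9907° (elbow-down)
β = atan2(-2.2769,0.3001) = -82.4903°; ψ = atan2(-2.1217,0.8790) = -67.4953°
θ_1 = β − ψ = -14.9950°
θ_3 = φ − θ_1 − θ_2 = -165.0144° (wrapped to (-180°,180°])

-14.995 -134.991 -165.014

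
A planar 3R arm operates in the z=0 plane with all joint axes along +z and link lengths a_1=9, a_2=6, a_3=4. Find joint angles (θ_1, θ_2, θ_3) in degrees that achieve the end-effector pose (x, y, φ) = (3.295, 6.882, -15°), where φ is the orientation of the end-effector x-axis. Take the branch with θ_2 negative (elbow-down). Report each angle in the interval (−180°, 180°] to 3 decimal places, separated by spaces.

wrist centre = target − a_3·(cos φ, sin φ) = (-0.5687, 7.9173)
cos θ_2 = (63.0067−9²−6²)/(2·9·6) = -0.4999; θ_2 = -119.9959° (elbow-down)
β = atan2(7.9173,-0.5687) = 94.1085°; ψ = atan2(-5.1964,6.0004) = -40.8928°
θ_1 = β − ψ = 135.0013°
θ_3 = φ − θ_1 − θ_2 = -30.0054° (wrapped to (-180°,180°])

135.001 -119.996 -30.005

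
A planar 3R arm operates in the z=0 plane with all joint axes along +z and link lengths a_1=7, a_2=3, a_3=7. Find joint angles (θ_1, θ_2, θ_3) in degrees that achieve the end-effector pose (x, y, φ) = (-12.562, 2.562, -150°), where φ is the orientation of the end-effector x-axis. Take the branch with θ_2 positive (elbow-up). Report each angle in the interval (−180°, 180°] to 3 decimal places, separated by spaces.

wrist centre = target − a_3·(cos φ, sin φ) = (-6.4998, 6.0620)
cos θ_2 = (78.9955−7²−3²)/(2·7·3) = 0.4999; θ_2 = 60.0070° (elbow-up)
β = atan2(6.0620,-6.4998) = 136.9961°; ψ = atan2(2.5983,8.4997) = 16.9978°
θ_1 = β − ψ = 119.9983°
θ_3 = φ − θ_1 − θ_2 = 29.9946° (wrapped to (-180°,180°])

119.998 60.007 29.995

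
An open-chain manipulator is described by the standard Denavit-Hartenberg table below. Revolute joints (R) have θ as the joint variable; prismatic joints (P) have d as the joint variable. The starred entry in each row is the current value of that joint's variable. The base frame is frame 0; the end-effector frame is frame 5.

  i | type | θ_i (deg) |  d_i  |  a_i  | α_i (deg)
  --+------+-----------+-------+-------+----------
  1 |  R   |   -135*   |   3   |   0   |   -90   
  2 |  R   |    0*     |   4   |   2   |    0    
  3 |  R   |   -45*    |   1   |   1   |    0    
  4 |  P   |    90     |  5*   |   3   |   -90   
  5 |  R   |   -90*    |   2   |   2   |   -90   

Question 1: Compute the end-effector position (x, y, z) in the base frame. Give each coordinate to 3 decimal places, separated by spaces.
after link 1: o_1 = (0.0000, 0.0000, 3.0000)
after link 2: o_2 = (1.4142, -4.2426, 3.0000)
after link 3: o_3 = (1.6213, -5.4497, 3.7071)
after link 4: o_4 = (3.6569, -10.4853, 1.5858)
after link 5: o_5 = (6.0711, -10.8995, 0.1716)

6.071 -10.899 0.172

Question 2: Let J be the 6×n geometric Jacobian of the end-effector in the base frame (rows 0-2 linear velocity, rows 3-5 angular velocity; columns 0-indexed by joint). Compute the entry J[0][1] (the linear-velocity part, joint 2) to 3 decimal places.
2.000

axis z_1 = (0.7071,-0.7071,0.0000); lever o_n−o_1 = (6.0711,-10.8995,-2.8284)
cross product → J_v[:, 1] = (2.0000,2.0000,-3.4142)
J_ω[:, 1] = z_1
entry J[0][1] = 2.0000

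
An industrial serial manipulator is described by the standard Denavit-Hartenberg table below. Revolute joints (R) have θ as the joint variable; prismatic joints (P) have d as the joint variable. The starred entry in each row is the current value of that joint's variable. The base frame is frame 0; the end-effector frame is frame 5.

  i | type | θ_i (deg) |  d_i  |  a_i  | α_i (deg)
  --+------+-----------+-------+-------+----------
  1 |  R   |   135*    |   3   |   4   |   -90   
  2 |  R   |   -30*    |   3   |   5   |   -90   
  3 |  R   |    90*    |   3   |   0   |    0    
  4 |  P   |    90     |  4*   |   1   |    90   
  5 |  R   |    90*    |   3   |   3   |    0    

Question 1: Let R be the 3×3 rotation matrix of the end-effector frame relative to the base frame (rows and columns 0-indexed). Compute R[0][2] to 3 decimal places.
0.707

End-effector z-axis (col 2 of R) = (0.7071,0.7071,-0.0000)
R[0][2] = 0.7071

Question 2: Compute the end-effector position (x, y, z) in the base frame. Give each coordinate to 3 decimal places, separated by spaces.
after link 1: o_1 = (-2.8284, 2.8284, 3.0000)
after link 2: o_2 = (-8.0116, 3.7690, 5.5000)
after link 3: o_3 = (-9.0723, 4.8296, 2.9019)
after link 4: o_4 = (-9.8741, 5.6315, -1.0622)
after link 5: o_5 = (-8.8135, 8.8135, -3.6603)

-8.813 8.813 -3.660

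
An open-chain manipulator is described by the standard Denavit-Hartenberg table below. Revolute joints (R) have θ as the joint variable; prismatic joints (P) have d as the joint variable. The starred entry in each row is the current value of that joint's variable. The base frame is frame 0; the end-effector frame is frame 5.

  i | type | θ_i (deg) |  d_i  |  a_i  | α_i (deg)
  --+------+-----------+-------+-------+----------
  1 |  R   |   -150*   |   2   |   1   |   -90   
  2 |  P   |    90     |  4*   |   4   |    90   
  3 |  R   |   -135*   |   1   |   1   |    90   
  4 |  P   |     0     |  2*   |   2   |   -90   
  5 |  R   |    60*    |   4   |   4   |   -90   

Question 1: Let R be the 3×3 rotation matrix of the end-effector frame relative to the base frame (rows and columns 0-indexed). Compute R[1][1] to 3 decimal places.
0.500

End-effector y-axis (col 1 of R) = (0.8660,0.5000,-0.0000)
R[1][1] = 0.5000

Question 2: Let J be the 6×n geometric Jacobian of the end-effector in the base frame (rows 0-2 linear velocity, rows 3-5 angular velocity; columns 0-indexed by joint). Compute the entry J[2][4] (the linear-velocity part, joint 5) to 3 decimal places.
axis z_4 = (-0.8660,-0.5000,0.0000); lever o_n−o_4 = (-5.3960,1.3461,-1.0353)
cross product → J_v[:, 4] = (0.5176,-0.8966,-3.8637)
J_ω[:, 4] = z_4
entry J[2][4] = -3.8637

-3.864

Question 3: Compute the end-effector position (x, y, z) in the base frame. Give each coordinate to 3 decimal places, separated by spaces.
after link 1: o_1 = (-0.8660, -0.5000, 2.0000)
after link 2: o_2 = (1.1340, -3.9641, -2.0000)
after link 3: o_3 = (-0.0856, -3.8517, -1.2929)
after link 4: o_4 = (-0.0856, -3.8517, 1.5355)
after link 5: o_5 = (-5.4816, -2.5057, 0.5003)

-5.482 -2.506 0.500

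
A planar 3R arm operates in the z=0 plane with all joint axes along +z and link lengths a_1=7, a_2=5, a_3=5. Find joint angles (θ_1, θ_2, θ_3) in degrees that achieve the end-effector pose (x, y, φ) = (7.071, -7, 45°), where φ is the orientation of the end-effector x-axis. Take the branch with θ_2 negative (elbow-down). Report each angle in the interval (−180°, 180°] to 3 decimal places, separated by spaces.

-52.898 -45.001 142.899

wrist centre = target − a_3·(cos φ, sin φ) = (3.5355, -10.5355)
cos θ_2 = (123.4970−7²−5²)/(2·7·5) = 0.7071; θ_2 = -45.0006° (elbow-down)
β = atan2(-10.5355,3.5355) = -71.4495°; ψ = atan2(-3.5356,10.5355) = -18.5510°
θ_1 = β − ψ = -52.8985°
θ_3 = φ − θ_1 − θ_2 = 142.8990° (wrapped to (-180°,180°])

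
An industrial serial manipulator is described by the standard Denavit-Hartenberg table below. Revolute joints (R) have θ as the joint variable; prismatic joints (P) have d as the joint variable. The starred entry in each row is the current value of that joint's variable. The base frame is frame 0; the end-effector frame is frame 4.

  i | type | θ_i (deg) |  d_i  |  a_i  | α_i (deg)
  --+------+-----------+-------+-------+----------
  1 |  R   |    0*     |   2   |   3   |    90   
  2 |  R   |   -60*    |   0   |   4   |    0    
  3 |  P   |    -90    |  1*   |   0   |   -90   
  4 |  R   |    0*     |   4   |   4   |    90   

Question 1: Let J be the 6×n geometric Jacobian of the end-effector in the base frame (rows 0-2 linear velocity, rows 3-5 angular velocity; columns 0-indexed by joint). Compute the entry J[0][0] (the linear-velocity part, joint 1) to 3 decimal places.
1.000

axis z_0 = ẑ; lever o_n−o_0 = (3.5359,-1.0000,-6.9282)
cross product → J_v[:, 0] = (1.0000,3.5359,-0.0000)
J_ω[:, 0] = z_0
entry J[0][0] = 1.0000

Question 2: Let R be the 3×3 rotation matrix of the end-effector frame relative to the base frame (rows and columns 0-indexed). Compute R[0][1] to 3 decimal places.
0.500

End-effector y-axis (col 1 of R) = (0.5000,-0.0000,-0.8660)
R[0][1] = 0.5000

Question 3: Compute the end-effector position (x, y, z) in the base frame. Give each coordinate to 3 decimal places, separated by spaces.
3.536 -1.000 -6.928

after link 1: o_1 = (3.0000, 0.0000, 2.0000)
after link 2: o_2 = (5.0000, -0.0000, -1.4641)
after link 3: o_3 = (5.0000, -1.0000, -1.4641)
after link 4: o_4 = (3.5359, -1.0000, -6.9282)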